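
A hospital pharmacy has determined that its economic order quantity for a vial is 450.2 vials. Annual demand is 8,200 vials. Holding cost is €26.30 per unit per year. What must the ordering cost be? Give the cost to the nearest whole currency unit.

S ≈ €325

Squaring Q* = √(2DS/H) gives Q*² = 2DS/H.
From Q* = √(2DS/H): S = Q*²H / (2D) = 450.2² × 26.3 / (2 × 8,200) = 325.0296.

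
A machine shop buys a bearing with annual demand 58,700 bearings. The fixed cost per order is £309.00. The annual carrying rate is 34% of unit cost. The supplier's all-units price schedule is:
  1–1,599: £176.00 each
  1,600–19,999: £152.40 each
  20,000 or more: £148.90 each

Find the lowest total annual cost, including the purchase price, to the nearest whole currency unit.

Holding cost per unit per year at price C is H = 0.34·C.
For each price level, check whether its EOQ is feasible; otherwise the best quantity at that price is the breakpoint.
EOQ at £176.00 = 778.6 (feasible in tier 1): TC = 58,700×£176.00 + (58,700/778.6)×309 + (778.6/2)×0.34×£176.00 = £10,377,791.76.
EOQ at £152.40 = 836.7 < 1600, so use break Q=1600: TC = 58,700×£152.40 + (58,700/1600.0)×309 + (1600.0/2)×0.34×£152.40 = £8,998,669.24.
EOQ at £148.90 = 846.5 < 20000, so use break Q=20000: TC = 58,700×£148.90 + (58,700/20000.0)×309 + (20000.0/2)×0.34×£148.90 = £9,247,596.91.
Lowest total cost among the candidates is at Q = 1600.0.

TC* ≈ £8,998,669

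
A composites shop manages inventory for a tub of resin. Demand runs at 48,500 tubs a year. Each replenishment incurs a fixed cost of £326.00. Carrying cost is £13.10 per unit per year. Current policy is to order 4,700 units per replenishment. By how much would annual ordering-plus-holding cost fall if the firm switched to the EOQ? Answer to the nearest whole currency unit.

Extra cost ≈ £13,796 per year

EOQ = √(2DS/H) = √(2 × 48,500 × 326 / 13.1) ≈ 1553.67.
Cost at Q* = (D/Q*)S + (Q*/2)H = √(2DSH) ≈ £20,353.09.
Cost at Q = 4,700: (48,500/4,700)×326 + (4,700/2)×13.1 = £3,364.04 + £30,785.00 = £34,149.04.
Excess = £34,149.04 − £20,353.09 = £13,795.95.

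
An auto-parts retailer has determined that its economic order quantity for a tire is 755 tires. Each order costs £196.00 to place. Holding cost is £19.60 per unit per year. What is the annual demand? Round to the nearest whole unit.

Squaring Q* = √(2DS/H) gives Q*² = 2DS/H.
From Q* = √(2DS/H): D = Q*²H / (2S) = 755² × 19.6 / (2 × 196) = 28501.250.

D ≈ 28,501 tires per year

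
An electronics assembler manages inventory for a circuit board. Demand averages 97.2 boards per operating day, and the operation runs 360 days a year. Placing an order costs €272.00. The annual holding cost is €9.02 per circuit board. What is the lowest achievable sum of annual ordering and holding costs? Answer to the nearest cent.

Annual demand D = 97.2 × 360 = 34,992.
EOQ = √(2DS/H) = √(2 × 34,992 × 272 / 9.02) ≈ 1452.72.
At Q*, ordering cost (D/Q*)S equals holding cost (Q*/2)H, each = √(DSH/2).
Minimum total = √(2DSH) = √(2 × 34,992 × 272 × 9.02) ≈ 13103.494.

TC* ≈ €13,103.49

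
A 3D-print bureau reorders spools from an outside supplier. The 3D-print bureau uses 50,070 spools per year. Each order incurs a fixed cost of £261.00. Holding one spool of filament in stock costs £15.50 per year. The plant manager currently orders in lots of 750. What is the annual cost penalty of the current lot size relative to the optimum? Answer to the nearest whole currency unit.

EOQ = √(2DS/H) = √(2 × 50,070 × 261 / 15.5) ≈ 1298.55.
Cost at Q* = (D/Q*)S + (Q*/2)H = √(2DSH) ≈ £20,127.50.
Cost at Q = 750: (50,070/750)×261 + (750/2)×15.5 = £17,424.36 + £5,812.50 = £23,236.86.
Excess = £23,236.86 − £20,127.50 = £3,109.36.

Extra cost ≈ £3,109 per year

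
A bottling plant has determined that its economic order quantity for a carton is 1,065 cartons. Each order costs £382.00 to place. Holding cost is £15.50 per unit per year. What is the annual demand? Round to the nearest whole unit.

D ≈ 23,011 cartons per year

The basic EOQ model gives Q* = √(2DS/H); rearrange for the unknown.
From Q* = √(2DS/H): D = Q*²H / (2S) = 1,065² × 15.5 / (2 × 382) = 23011.109.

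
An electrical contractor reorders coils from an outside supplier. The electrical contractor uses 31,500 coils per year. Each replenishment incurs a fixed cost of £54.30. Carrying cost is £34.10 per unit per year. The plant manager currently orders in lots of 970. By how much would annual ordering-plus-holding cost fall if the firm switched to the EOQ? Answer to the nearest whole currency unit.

EOQ = √(2DS/H) = √(2 × 31,500 × 54.3 / 34.1) ≈ 316.73.
Cost at Q* = (D/Q*)S + (Q*/2)H = √(2DSH) ≈ £10,800.59.
Cost at Q = 970: (31,500/970)×54.3 + (970/2)×34.1 = £1,763.35 + £16,538.50 = £18,301.85.
Excess = £18,301.85 − £10,800.59 = £7,501.26.

Extra cost ≈ £7,501 per year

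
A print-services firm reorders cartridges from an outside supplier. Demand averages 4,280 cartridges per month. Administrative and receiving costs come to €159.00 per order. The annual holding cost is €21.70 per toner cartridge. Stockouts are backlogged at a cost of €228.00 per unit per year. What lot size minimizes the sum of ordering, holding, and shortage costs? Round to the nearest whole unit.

Annual demand D = 4,280 × 12 = 51,360.
With planned backorders, Q* = √(2DS/H) · √((H+B)/B).
√(2DS/H) = √(2 × 51,360 × 159 / 21.7) = 867.553.
√((H+B)/B) = √((21.7+228)/228) = 1.0465.
Q* ≈ 907.900.

Q* ≈ 908 cartridges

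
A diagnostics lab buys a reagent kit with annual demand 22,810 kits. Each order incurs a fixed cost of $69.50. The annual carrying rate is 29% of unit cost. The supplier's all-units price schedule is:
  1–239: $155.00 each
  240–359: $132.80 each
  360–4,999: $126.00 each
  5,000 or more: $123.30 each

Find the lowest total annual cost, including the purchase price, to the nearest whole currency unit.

Holding cost per unit per year at price C is H = 0.29·C.
Candidates are each tier's EOQ (if it falls in that tier) and each price-break quantity.
Tier 1 ($155.00): EOQ = 265.6 exceeds tier's upper bound 239, so this tier is dominated.
EOQ at $132.80 = 286.9 (feasible in tier 2): TC = 22,810×$132.80 + (22,810/286.9)×69.5 + (286.9/2)×0.29×$132.80 = $3,040,218.15.
EOQ at $126.00 = 294.6 < 360, so use break Q=360: TC = 22,810×$126.00 + (22,810/360.0)×69.5 + (360.0/2)×0.29×$126.00 = $2,885,040.80.
EOQ at $123.30 = 297.8 < 5000, so use break Q=5000: TC = 22,810×$123.30 + (22,810/5000.0)×69.5 + (5000.0/2)×0.29×$123.30 = $2,902,182.56.
Lowest total cost among the candidates is at Q = 360.0.

TC* ≈ $2,885,041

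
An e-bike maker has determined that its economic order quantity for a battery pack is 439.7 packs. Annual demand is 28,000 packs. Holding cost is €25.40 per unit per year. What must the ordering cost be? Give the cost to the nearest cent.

S ≈ €87.69

Invert the EOQ relation Q*² = 2DS/H.
From Q* = √(2DS/H): S = Q*²H / (2D) = 439.7² × 25.4 / (2 × 28,000) = 87.6917.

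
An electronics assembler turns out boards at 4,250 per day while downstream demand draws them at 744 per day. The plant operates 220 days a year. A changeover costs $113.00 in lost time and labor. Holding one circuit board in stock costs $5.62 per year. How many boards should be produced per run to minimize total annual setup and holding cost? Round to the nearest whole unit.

Annual demand D = 744 × 220 = 163,680.
Production build-up factor (1 − d/p) = 1 − 744/4,250 = 0.8249.
Q* = √(2DS / (H(1 − d/p))) = √(2 × 163,680 × 113 / (5.62 × 0.8249)).
= √(36,991,680 / 4.6362) ≈ 2824.700.

Q* ≈ 2,825 boards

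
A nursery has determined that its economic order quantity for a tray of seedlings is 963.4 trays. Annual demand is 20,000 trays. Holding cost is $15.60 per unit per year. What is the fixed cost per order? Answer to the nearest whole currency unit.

S ≈ $362

The basic EOQ model gives Q* = √(2DS/H); rearrange for the unknown.
From Q* = √(2DS/H): S = Q*²H / (2D) = 963.4² × 15.6 / (2 × 20,000) = 361.9744.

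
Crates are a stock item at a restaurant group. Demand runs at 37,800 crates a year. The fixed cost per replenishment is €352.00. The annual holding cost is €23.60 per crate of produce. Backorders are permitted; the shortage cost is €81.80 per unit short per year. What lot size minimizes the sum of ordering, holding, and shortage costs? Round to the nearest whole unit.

Q* ≈ 1,205 crates

With planned backorders, Q* = √(2DS/H) · √((H+B)/B).
√(2DS/H) = √(2 × 37,800 × 352 / 23.6) = 1061.882.
√((H+B)/B) = √((23.6+81.8)/81.8) = 1.1351.
Q* ≈ 1205.369.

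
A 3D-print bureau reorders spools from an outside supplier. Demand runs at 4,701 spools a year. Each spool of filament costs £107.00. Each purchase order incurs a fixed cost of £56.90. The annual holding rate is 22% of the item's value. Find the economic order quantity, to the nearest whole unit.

Holding cost H = 0.22 × £107.00 = £23.5400 per unit per year.
EOQ = √(2DS / H) = √(2 × 4,701 × 56.9 / 23.54).
= √(534,973.8 / 23.54) = √22,726.1597 ≈ 150.752.

Q* ≈ 151 spools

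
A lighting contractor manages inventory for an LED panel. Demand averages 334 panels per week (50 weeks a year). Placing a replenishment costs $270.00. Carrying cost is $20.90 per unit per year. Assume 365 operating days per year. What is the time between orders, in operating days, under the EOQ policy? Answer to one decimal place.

Annual demand D = 334 × 50 = 16,700.
EOQ = √(2DS/H) = √(2 × 16,700 × 270 / 20.9) ≈ 656.87.
Cycle time = Q*/D × 365 = 656.87 / 16,700 × 365 ≈ 14.357 days.

T ≈ 14.4 days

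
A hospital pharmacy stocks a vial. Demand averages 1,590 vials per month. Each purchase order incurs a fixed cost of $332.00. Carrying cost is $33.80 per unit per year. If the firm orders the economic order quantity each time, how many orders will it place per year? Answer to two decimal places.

Annual demand D = 1,590 × 12 = 19,080.
EOQ = √(2DS/H) = √(2 × 19,080 × 332 / 33.8) ≈ 612.23.
Orders per year = D / Q* = 19,080 / 612.23 ≈ 31.165.

N ≈ 31.16 orders per year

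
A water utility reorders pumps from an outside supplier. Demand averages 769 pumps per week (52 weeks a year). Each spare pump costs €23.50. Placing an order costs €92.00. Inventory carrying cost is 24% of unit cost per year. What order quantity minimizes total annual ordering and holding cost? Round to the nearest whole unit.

Q* ≈ 1,142 pumps

Annual demand D = 769 × 52 = 39,988.
Holding cost H = 0.24 × €23.50 = €5.6400 per unit per year.
EOQ = √(2DS / H) = √(2 × 39,988 × 92 / 5.64).
= √(7,357,792 / 5.64) = √1,304,573.0496 ≈ 1142.179.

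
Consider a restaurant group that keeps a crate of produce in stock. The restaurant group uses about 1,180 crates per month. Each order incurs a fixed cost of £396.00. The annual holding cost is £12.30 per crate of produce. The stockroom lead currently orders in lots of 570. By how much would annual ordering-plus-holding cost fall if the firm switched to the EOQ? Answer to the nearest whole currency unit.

Annual demand D = 1,180 × 12 = 14,160.
EOQ = √(2DS/H) = √(2 × 14,160 × 396 / 12.3) ≈ 954.86.
Cost at Q* = (D/Q*)S + (Q*/2)H = √(2DSH) ≈ £11,744.83.
Cost at Q = 570: (14,160/570)×396 + (570/2)×12.3 = £9,837.47 + £3,505.50 = £13,342.97.
Excess = £13,342.97 − £11,744.83 = £1,598.14.

Extra cost ≈ £1,598 per year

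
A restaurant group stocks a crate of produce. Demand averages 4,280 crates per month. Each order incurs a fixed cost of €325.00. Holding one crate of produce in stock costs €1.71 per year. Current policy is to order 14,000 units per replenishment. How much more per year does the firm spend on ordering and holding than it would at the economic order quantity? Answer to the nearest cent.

Annual demand D = 4,280 × 12 = 51,360.
EOQ = √(2DS/H) = √(2 × 51,360 × 325 / 1.71) ≈ 4418.46.
Cost at Q* = (D/Q*)S + (Q*/2)H = √(2DSH) ≈ €7,555.57.
Cost at Q = 14,000: (51,360/14,000)×325 + (14,000/2)×1.71 = €1,192.29 + €11,970.00 = €13,162.29.
Excess = €13,162.29 − €7,555.57 = €5,606.72.

Extra cost ≈ €5,606.72 per year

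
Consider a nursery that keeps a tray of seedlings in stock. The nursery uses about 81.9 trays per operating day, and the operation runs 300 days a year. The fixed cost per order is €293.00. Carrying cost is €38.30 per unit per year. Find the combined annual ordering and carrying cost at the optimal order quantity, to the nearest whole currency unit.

Annual demand D = 81.9 × 300 = 24,570.
Q* = √(2DS/H) = √(2 × 24,570 × 293 / 38.3) ≈ 613.13.
At the optimum the two cost components are equal, so total cost = 2·(Q*/2)H = Q*·H.
Minimum total = √(2DSH) = √(2 × 24,570 × 293 × 38.3) ≈ 23482.848.

TC* ≈ €23,483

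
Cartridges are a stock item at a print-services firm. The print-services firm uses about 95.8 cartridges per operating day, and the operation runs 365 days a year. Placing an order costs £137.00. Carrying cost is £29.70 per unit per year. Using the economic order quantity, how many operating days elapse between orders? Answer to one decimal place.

Annual demand D = 95.8 × 365 = 34,967.
Q* = √(2DS/H) = √(2 × 34,967 × 137 / 29.7) ≈ 567.97.
Cycle time = Q*/D × 365 = 567.97 / 34,967 × 365 ≈ 5.929 days.

T ≈ 5.9 days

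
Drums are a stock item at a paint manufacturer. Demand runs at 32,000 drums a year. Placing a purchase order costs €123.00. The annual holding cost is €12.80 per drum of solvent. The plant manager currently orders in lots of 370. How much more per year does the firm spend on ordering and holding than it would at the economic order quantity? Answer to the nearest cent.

Extra cost ≈ €2,967.83 per year

EOQ = √(2DS/H) = √(2 × 32,000 × 123 / 12.8) ≈ 784.22.
Cost at Q* = (D/Q*)S + (Q*/2)H = √(2DSH) ≈ €10,038.01.
Cost at Q = 370: (32,000/370)×123 + (370/2)×12.8 = €10,637.84 + €2,368.00 = €13,005.84.
Excess = €13,005.84 − €10,038.01 = €2,967.83.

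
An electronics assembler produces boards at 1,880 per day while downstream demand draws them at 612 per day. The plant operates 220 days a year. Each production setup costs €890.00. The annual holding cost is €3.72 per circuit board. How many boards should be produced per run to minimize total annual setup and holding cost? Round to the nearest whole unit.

Q* ≈ 9,773 boards

Annual demand D = 612 × 220 = 134,640.
Production build-up factor (1 − d/p) = 1 − 612/1,880 = 0.6745.
Q* = √(2DS / (H(1 − d/p))) = √(2 × 134,640 × 890 / (3.72 × 0.6745)).
= √(239,659,200 / 2.509) ≈ 9773.382.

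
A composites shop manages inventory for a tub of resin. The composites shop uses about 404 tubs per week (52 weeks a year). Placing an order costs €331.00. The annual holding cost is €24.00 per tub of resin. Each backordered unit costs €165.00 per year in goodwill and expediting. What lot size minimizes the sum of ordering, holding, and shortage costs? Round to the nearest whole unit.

Q* ≈ 815 tubs

Annual demand D = 404 × 52 = 21,008.
With planned backorders, Q* = √(2DS/H) · √((H+B)/B).
√(2DS/H) = √(2 × 21,008 × 331 / 24) = 761.230.
√((H+B)/B) = √((24+165)/165) = 1.0703.
Q* ≈ 814.713.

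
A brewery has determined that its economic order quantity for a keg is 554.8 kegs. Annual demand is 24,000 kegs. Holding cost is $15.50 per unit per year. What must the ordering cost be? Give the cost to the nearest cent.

S ≈ $99.39

Invert the EOQ relation Q*² = 2DS/H.
From Q* = √(2DS/H): S = Q*²H / (2D) = 554.8² × 15.5 / (2 × 24,000) = 99.3947.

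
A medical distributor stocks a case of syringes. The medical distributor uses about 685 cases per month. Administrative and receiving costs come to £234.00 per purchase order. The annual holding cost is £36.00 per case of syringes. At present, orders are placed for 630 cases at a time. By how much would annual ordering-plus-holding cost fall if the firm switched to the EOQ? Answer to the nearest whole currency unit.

Annual demand D = 685 × 12 = 8,220.
EOQ = √(2DS/H) = √(2 × 8,220 × 234 / 36) ≈ 326.89.
Cost at Q* = (D/Q*)S + (Q*/2)H = √(2DSH) ≈ £11,768.20.
Cost at Q = 630: (8,220/630)×234 + (630/2)×36 = £3,053.14 + £11,340.00 = £14,393.14.
Excess = £14,393.14 − £11,768.20 = £2,624.94.

Extra cost ≈ £2,625 per year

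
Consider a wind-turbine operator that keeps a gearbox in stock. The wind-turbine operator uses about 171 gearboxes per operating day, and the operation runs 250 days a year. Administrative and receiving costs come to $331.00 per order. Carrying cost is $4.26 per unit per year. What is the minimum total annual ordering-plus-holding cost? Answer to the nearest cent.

TC* ≈ $10,979.99

Annual demand D = 171 × 250 = 42,750.
EOQ = √(2DS/H) = √(2 × 42,750 × 331 / 4.26) ≈ 2577.46.
At the optimum the two cost components are equal, so total cost = 2·(Q*/2)H = Q*·H.
Minimum total = √(2DSH) = √(2 × 42,750 × 331 × 4.26) ≈ 10979.988.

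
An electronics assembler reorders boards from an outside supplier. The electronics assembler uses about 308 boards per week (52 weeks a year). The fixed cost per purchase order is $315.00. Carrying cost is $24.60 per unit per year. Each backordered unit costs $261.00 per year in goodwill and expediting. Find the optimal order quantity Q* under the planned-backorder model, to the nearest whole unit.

Q* ≈ 670 boards

Annual demand D = 308 × 52 = 16,016.
With planned backorders, Q* = √(2DS/H) · √((H+B)/B).
√(2DS/H) = √(2 × 16,016 × 315 / 24.6) = 640.442.
√((H+B)/B) = √((24.6+261)/261) = 1.0461.
Q* ≈ 669.944.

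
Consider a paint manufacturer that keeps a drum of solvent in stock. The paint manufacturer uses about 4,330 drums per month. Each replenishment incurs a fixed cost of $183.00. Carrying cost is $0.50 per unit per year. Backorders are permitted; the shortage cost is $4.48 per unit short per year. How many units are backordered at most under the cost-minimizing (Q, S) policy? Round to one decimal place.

Annual demand D = 4,330 × 12 = 51,960.
With planned backorders, Q* = √(2DS/H) · √((H+B)/B).
√(2DS/H) = √(2 × 51,960 × 183 / 0.5) = 6167.230.
√((H+B)/B) = √((0.5+4.48)/4.48) = 1.0543.
Q* ≈ 6502.282.
S* = Q* · H/(H+B) = 6502.282 × 0.5/4.98 ≈ 652.840.

S* ≈ 652.8 drums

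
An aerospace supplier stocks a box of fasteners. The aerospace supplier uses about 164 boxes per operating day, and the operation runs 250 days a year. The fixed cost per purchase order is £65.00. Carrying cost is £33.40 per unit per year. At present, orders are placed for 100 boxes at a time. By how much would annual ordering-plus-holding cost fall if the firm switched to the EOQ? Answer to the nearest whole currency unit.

Extra cost ≈ £14,978 per year

Annual demand D = 164 × 250 = 41,000.
EOQ = √(2DS/H) = √(2 × 41,000 × 65 / 33.4) ≈ 399.48.
Cost at Q* = (D/Q*)S + (Q*/2)H = √(2DSH) ≈ £13,342.49.
Cost at Q = 100: (41,000/100)×65 + (100/2)×33.4 = £26,650.00 + £1,670.00 = £28,320.00.
Excess = £28,320.00 − £13,342.49 = £14,977.51.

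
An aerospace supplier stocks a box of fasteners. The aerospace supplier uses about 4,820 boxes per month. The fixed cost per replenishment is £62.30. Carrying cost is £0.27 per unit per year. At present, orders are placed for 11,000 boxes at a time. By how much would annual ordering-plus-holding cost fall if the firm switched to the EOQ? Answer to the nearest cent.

Extra cost ≈ £417.65 per year

Annual demand D = 4,820 × 12 = 57,840.
EOQ = √(2DS/H) = √(2 × 57,840 × 62.3 / 0.27) ≈ 5166.44.
Cost at Q* = (D/Q*)S + (Q*/2)H = √(2DSH) ≈ £1,394.94.
Cost at Q = 11,000: (57,840/11,000)×62.3 + (11,000/2)×0.27 = £327.58 + £1,485.00 = £1,812.58.
Excess = £1,812.58 − £1,394.94 = £417.65.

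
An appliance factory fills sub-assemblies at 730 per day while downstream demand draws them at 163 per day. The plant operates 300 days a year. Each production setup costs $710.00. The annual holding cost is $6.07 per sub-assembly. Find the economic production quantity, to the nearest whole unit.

Annual demand D = 163 × 300 = 48,900.
Production build-up factor (1 − d/p) = 1 − 163/730 = 0.7767.
Q* = √(2DS / (H(1 − d/p))) = √(2 × 48,900 × 710 / (6.07 × 0.7767)).
= √(69,438,000 / 4.7146) ≈ 3837.728.

Q* ≈ 3,838 sub-assemblies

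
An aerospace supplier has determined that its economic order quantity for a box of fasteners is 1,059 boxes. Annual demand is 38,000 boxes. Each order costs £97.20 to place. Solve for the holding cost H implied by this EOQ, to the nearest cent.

H ≈ £6.59

Squaring Q* = √(2DS/H) gives Q*² = 2DS/H.
From Q* = √(2DS/H): H = 2DS / Q*² = 2 × 38,000 × 97.2 / 1,059² = 6.5870.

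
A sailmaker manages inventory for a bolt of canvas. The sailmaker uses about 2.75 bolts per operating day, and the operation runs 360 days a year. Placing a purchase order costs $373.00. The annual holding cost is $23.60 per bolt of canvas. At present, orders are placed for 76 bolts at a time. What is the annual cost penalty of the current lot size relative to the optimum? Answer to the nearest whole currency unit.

Annual demand D = 2.75 × 360 = 990.
EOQ = √(2DS/H) = √(2 × 990 × 373 / 23.6) ≈ 176.90.
Cost at Q* = (D/Q*)S + (Q*/2)H = √(2DSH) ≈ $4,174.87.
Cost at Q = 76: (990/76)×373 + (76/2)×23.6 = $4,858.82 + $896.80 = $5,755.62.
Excess = $5,755.62 − $4,174.87 = $1,580.75.

Extra cost ≈ $1,581 per year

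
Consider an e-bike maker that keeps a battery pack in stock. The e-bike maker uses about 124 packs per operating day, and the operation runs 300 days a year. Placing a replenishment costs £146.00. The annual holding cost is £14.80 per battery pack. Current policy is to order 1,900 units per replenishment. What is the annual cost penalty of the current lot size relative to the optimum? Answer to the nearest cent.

Annual demand D = 124 × 300 = 37,200.
EOQ = √(2DS/H) = √(2 × 37,200 × 146 / 14.8) ≈ 856.71.
Cost at Q* = (D/Q*)S + (Q*/2)H = √(2DSH) ≈ £12,679.26.
Cost at Q = 1,900: (37,200/1,900)×146 + (1,900/2)×14.8 = £2,858.53 + £14,060.00 = £16,918.53.
Excess = £16,918.53 − £12,679.26 = £4,239.27.

Extra cost ≈ £4,239.27 per year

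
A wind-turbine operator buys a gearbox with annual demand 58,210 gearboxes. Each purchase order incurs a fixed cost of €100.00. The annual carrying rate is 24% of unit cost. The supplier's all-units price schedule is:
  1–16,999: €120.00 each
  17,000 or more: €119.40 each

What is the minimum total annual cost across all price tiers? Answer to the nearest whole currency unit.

TC* ≈ €7,003,511

Holding cost per unit per year at price C is H = 0.24·C.
For each price level, check whether its EOQ is feasible; otherwise the best quantity at that price is the breakpoint.
EOQ at €120.00 = 635.8 (feasible in tier 1): TC = 58,210×€120.00 + (58,210/635.8)×100 + (635.8/2)×0.24×€120.00 = €7,003,510.91.
EOQ at €119.40 = 637.4 < 17000, so use break Q=17000: TC = 58,210×€119.40 + (58,210/17000.0)×100 + (17000.0/2)×0.24×€119.40 = €7,194,192.41.
Lowest total cost among the candidates is at Q = 635.8.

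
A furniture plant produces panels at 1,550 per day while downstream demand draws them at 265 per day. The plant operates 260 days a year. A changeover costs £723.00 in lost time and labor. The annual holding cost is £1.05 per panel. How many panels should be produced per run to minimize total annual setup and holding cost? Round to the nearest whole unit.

Annual demand D = 265 × 260 = 68,900.
Production build-up factor (1 − d/p) = 1 − 265/1,550 = 0.8290.
Q* = √(2DS / (H(1 − d/p))) = √(2 × 68,900 × 723 / (1.05 × 0.8290)).
= √(99,629,400 / 0.8705) ≈ 10698.266.

Q* ≈ 10,698 panels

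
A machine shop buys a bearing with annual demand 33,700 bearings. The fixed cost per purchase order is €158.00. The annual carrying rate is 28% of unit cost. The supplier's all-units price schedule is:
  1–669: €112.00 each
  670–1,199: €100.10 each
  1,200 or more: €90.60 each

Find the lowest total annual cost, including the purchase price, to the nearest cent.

Holding cost per unit per year at price C is H = 0.28·C.
For each price level, check whether its EOQ is feasible; otherwise the best quantity at that price is the breakpoint.
EOQ at €112.00 = 582.7 (feasible in tier 1): TC = 33,700×€112.00 + (33,700/582.7)×158 + (582.7/2)×0.28×€112.00 = €3,792,674.54.
EOQ at €100.10 = 616.4 < 670, so use break Q=670: TC = 33,700×€100.10 + (33,700/670.0)×158 + (670.0/2)×0.28×€100.10 = €3,390,706.54.
EOQ at €90.60 = 647.9 < 1200, so use break Q=1200: TC = 33,700×€90.60 + (33,700/1200.0)×158 + (1200.0/2)×0.28×€90.60 = €3,072,877.97.
Lowest total cost among the candidates is at Q = 1200.0.

TC* ≈ €3,072,877.97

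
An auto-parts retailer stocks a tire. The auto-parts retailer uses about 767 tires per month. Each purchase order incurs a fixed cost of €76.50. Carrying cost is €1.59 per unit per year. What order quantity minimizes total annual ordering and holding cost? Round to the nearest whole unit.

Q* ≈ 941 tires

Annual demand D = 767 × 12 = 9,204.
EOQ = √(2DS / H) = √(2 × 9,204 × 76.5 / 1.59).
= √(1,408,212 / 1.59) = √885,667.9245 ≈ 941.099.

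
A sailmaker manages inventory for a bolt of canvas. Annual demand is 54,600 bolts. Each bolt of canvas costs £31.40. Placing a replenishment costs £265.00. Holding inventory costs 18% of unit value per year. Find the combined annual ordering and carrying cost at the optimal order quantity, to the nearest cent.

Holding cost H = 0.18 × £31.40 = £5.6520 per unit per year.
The optimal lot size = √(2DS/H) = √(2 × 54,600 × 265 / 5.652) ≈ 2262.73.
At the optimum the two cost components are equal, so total cost = 2·(Q*/2)H = Q*·H.
Minimum total = √(2DSH) = √(2 × 54,600 × 265 × 5.652) ≈ 12788.963.

TC* ≈ £12,788.96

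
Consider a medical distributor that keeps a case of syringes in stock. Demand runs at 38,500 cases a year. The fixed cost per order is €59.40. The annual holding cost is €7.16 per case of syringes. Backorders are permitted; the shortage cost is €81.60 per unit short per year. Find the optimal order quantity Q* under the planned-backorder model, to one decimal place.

Q* ≈ 833.6 cases

With planned backorders, Q* = √(2DS/H) · √((H+B)/B).
√(2DS/H) = √(2 × 38,500 × 59.4 / 7.16) = 799.249.
√((H+B)/B) = √((7.16+81.6)/81.6) = 1.0430.
Q* ≈ 833.577.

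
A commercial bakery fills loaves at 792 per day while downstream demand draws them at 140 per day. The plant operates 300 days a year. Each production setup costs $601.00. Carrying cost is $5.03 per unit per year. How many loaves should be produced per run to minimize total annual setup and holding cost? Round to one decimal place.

Q* ≈ 3,491.7 loaves

Annual demand D = 140 × 300 = 42,000.
Production build-up factor (1 − d/p) = 1 − 140/792 = 0.8232.
Q* = √(2DS / (H(1 − d/p))) = √(2 × 42,000 × 601 / (5.03 × 0.8232)).
= √(50,484,000 / 4.1409) ≈ 3491.658.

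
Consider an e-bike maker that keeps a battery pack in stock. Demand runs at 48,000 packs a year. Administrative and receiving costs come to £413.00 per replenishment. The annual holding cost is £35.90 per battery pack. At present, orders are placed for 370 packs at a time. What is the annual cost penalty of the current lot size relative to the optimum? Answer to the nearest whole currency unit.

Extra cost ≈ £22,492 per year

EOQ = √(2DS/H) = √(2 × 48,000 × 413 / 35.9) ≈ 1050.90.
Cost at Q* = (D/Q*)S + (Q*/2)H = √(2DSH) ≈ £37,727.49.
Cost at Q = 370: (48,000/370)×413 + (370/2)×35.9 = £53,578.38 + £6,641.50 = £60,219.88.
Excess = £60,219.88 − £37,727.49 = £22,492.39.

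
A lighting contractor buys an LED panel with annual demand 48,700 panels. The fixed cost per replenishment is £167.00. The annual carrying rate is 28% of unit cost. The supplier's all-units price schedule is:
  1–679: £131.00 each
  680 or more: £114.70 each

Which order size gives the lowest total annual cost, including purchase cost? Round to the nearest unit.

Q* ≈ 712 panels

Holding cost per unit per year at price C is H = 0.28·C.
For each price level, check whether its EOQ is feasible; otherwise the best quantity at that price is the breakpoint.
EOQ at £131.00 = 665.9 (feasible in tier 1): TC = 48,700×£131.00 + (48,700/665.9)×167 + (665.9/2)×0.28×£131.00 = £6,404,126.00.
EOQ at £114.70 = 711.7 (feasible in tier 2): TC = 48,700×£114.70 + (48,700/711.7)×167 + (711.7/2)×0.28×£114.70 = £5,608,745.91.
Lowest total cost is £5,608,745.91 at Q = 711.7.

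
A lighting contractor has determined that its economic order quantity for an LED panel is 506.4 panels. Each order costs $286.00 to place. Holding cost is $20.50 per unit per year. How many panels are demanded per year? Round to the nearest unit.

Squaring Q* = √(2DS/H) gives Q*² = 2DS/H.
From Q* = √(2DS/H): D = Q*²H / (2S) = 506.4² × 20.5 / (2 × 286) = 9190.629.

D ≈ 9,191 panels per year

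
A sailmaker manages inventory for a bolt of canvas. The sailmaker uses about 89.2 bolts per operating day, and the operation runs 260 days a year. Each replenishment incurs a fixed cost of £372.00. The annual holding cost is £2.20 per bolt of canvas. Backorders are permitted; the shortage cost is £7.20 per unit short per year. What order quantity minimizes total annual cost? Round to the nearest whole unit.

Q* ≈ 3,200 bolts

Annual demand D = 89.2 × 260 = 23,192.
With planned backorders, Q* = √(2DS/H) · √((H+B)/B).
√(2DS/H) = √(2 × 23,192 × 372 / 2.2) = 2800.556.
√((H+B)/B) = √((2.2+7.2)/7.2) = 1.1426.
Q* ≈ 3199.941.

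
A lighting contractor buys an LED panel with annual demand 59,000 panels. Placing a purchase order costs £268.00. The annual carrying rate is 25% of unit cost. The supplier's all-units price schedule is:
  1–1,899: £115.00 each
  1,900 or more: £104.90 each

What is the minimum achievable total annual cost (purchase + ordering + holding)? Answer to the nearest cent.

Holding cost per unit per year at price C is H = 0.25·C.
Candidates are each tier's EOQ (if it falls in that tier) and each price-break quantity.
EOQ at £115.00 = 1048.8 (feasible in tier 1): TC = 59,000×£115.00 + (59,000/1048.8)×268 + (1048.8/2)×0.25×£115.00 = £6,815,152.78.
EOQ at £104.90 = 1098.1 < 1900, so use break Q=1900: TC = 59,000×£104.90 + (59,000/1900.0)×268 + (1900.0/2)×0.25×£104.90 = £6,222,335.86.
Lowest total cost among the candidates is at Q = 1900.0.

TC* ≈ £6,222,335.86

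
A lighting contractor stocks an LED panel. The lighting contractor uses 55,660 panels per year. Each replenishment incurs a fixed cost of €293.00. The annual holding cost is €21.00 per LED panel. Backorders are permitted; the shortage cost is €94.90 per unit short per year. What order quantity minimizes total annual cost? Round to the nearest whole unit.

With planned backorders, Q* = √(2DS/H) · √((H+B)/B).
√(2DS/H) = √(2 × 55,660 × 293 / 21) = 1246.266.
√((H+B)/B) = √((21+94.9)/94.9) = 1.1051.
Q* ≈ 1377.271.

Q* ≈ 1,377 panels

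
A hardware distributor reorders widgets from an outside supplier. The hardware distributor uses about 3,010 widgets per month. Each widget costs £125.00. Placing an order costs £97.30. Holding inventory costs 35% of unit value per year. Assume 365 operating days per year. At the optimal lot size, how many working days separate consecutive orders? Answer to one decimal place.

Annual demand D = 3,010 × 12 = 36,120.
Holding cost H = 0.35 × £125.00 = £43.7500 per unit per year.
The optimal lot size = √(2DS/H) = √(2 × 36,120 × 97.3 / 43.75) ≈ 400.83.
Cycle time = Q*/D × 365 = 400.83 / 36,120 × 365 ≈ 4.050 days.

T ≈ 4.1 days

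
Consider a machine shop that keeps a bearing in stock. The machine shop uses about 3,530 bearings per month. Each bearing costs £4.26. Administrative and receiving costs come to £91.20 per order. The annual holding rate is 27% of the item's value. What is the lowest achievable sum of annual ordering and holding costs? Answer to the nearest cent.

Annual demand D = 3,530 × 12 = 42,360.
Holding cost H = 0.27 × £4.26 = £1.1502 per unit per year.
Q* = √(2DS/H) = √(2 × 42,360 × 91.2 / 1.1502) ≈ 2591.81.
At the optimum the two cost components are equal, so total cost = 2·(Q*/2)H = Q*·H.
Minimum total = √(2DSH) = √(2 × 42,360 × 91.2 × 1.1502) ≈ 2981.104.

TC* ≈ £2,981.10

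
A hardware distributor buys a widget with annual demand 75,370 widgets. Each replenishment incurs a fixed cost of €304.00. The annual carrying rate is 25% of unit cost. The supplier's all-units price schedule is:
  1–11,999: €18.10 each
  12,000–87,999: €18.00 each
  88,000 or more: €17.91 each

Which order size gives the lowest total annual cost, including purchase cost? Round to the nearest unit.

Holding cost per unit per year at price C is H = 0.25·C.
Evaluate total cost at each tier's feasible EOQ or, if the EOQ is below the tier, at the tier's minimum quantity.
EOQ at €18.10 = 3182.3 (feasible in tier 1): TC = 75,370×€18.10 + (75,370/3182.3)×304 + (3182.3/2)×0.25×€18.10 = €1,378,596.93.
EOQ at €18.00 = 3191.1 < 12000, so use break Q=12000: TC = 75,370×€18.00 + (75,370/12000.0)×304 + (12000.0/2)×0.25×€18.00 = €1,385,569.37.
EOQ at €17.91 = 3199.1 < 88000, so use break Q=88000: TC = 75,370×€17.91 + (75,370/88000.0)×304 + (88000.0/2)×0.25×€17.91 = €1,547,147.07.
Lowest total cost is €1,378,596.93 at Q = 3182.3.

Q* ≈ 3,182 widgets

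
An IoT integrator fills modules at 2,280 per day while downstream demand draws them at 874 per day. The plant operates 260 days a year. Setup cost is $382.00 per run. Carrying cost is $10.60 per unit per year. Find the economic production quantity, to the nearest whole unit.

Annual demand D = 874 × 260 = 227,240.
Production build-up factor (1 − d/p) = 1 − 874/2,280 = 0.6167.
Q* = √(2DS / (H(1 − d/p))) = √(2 × 227,240 × 382 / (10.6 × 0.6167)).
= √(173,611,360 / 6.5367) ≈ 5153.602.

Q* ≈ 5,154 modules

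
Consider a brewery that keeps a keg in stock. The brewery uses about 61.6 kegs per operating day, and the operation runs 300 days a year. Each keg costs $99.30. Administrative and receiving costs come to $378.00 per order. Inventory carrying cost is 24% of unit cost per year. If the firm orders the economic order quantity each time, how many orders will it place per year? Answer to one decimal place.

N ≈ 24.1 orders per year

Annual demand D = 61.6 × 300 = 18,480.
Holding cost H = 0.24 × $99.30 = $23.8320 per unit per year.
EOQ = √(2DS/H) = √(2 × 18,480 × 378 / 23.832) ≈ 765.65.
Orders per year = D / Q* = 18,480 / 765.65 ≈ 24.136.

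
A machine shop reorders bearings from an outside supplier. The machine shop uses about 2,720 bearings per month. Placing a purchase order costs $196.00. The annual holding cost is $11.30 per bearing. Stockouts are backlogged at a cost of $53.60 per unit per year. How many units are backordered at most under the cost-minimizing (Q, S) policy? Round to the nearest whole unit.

S* ≈ 204 bearings

Annual demand D = 2,720 × 12 = 32,640.
With planned backorders, Q* = √(2DS/H) · √((H+B)/B).
√(2DS/H) = √(2 × 32,640 × 196 / 11.3) = 1064.091.
√((H+B)/B) = √((11.3+53.6)/53.6) = 1.1004.
Q* ≈ 1170.897.
S* = Q* · H/(H+B) = 1170.897 × 11.3/64.9 ≈ 203.870.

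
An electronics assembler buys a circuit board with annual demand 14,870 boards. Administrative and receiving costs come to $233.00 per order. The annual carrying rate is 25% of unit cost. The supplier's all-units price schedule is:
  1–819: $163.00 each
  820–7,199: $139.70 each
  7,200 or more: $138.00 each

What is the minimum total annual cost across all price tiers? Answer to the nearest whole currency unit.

TC* ≈ $2,095,884

Holding cost per unit per year at price C is H = 0.25·C.
Evaluate total cost at each tier's feasible EOQ or, if the EOQ is below the tier, at the tier's minimum quantity.
EOQ at $163.00 = 412.4 (feasible in tier 1): TC = 14,870×$163.00 + (14,870/412.4)×233 + (412.4/2)×0.25×$163.00 = $2,440,613.98.
EOQ at $139.70 = 445.4 < 820, so use break Q=820: TC = 14,870×$139.70 + (14,870/820.0)×233 + (820.0/2)×0.25×$139.70 = $2,095,883.51.
EOQ at $138.00 = 448.2 < 7200, so use break Q=7200: TC = 14,870×$138.00 + (14,870/7200.0)×233 + (7200.0/2)×0.25×$138.00 = $2,176,741.21.
Lowest total cost among the candidates is at Q = 820.0.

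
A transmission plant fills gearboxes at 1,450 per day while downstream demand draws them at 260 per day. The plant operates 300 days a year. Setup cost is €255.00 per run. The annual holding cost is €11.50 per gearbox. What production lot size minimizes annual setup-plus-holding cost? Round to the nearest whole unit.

Q* ≈ 2,053 gearboxes

Annual demand D = 260 × 300 = 78,000.
Production build-up factor (1 − d/p) = 1 − 260/1,450 = 0.8207.
Q* = √(2DS / (H(1 − d/p))) = √(2 × 78,000 × 255 / (11.5 × 0.8207)).
= √(39,780,000 / 9.4379) ≈ 2053.024.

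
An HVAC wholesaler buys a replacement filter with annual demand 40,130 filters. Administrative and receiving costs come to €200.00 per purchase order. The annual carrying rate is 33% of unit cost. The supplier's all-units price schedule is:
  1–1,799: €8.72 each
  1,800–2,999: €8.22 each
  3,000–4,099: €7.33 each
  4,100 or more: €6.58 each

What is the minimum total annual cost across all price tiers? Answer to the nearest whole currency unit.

Holding cost per unit per year at price C is H = 0.33·C.
Candidates are each tier's EOQ (if it falls in that tier) and each price-break quantity.
Tier 1 (€8.72): EOQ = 2361.8 exceeds tier's upper bound 1799, so this tier is dominated.
EOQ at €8.22 = 2432.6 (feasible in tier 2): TC = 40,130×€8.22 + (40,130/2432.6)×200 + (2432.6/2)×0.33×€8.22 = €336,467.29.
EOQ at €7.33 = 2576.1 < 3000, so use break Q=3000: TC = 40,130×€7.33 + (40,130/3000.0)×200 + (3000.0/2)×0.33×€7.33 = €300,456.58.
EOQ at €6.58 = 2718.9 < 4100, so use break Q=4100: TC = 40,130×€6.58 + (40,130/4100.0)×200 + (4100.0/2)×0.33×€6.58 = €270,464.33.
Lowest total cost among the candidates is at Q = 4100.0.

TC* ≈ €270,464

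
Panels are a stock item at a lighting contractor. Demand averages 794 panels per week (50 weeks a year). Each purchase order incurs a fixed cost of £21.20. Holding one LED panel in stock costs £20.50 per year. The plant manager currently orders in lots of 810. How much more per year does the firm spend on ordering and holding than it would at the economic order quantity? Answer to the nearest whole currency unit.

Extra cost ≈ £3,467 per year

Annual demand D = 794 × 50 = 39,700.
EOQ = √(2DS/H) = √(2 × 39,700 × 21.2 / 20.5) ≈ 286.55.
Cost at Q* = (D/Q*)S + (Q*/2)H = √(2DSH) ≈ £5,874.29.
Cost at Q = 810: (39,700/810)×21.2 + (810/2)×20.5 = £1,039.06 + £8,302.50 = £9,341.56.
Excess = £9,341.56 − £5,874.29 = £3,467.28.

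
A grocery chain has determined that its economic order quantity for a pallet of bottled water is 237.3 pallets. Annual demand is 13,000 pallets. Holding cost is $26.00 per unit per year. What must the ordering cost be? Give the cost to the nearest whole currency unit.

S ≈ $56

Invert the EOQ relation Q*² = 2DS/H.
From Q* = √(2DS/H): S = Q*²H / (2D) = 237.3² × 26 / (2 × 13,000) = 56.3113.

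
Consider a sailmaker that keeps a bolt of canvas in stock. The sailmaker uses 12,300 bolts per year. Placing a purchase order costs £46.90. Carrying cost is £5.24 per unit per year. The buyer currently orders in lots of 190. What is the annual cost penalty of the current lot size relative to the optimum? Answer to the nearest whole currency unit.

Extra cost ≈ £1,075 per year

EOQ = √(2DS/H) = √(2 × 12,300 × 46.9 / 5.24) ≈ 469.23.
Cost at Q* = (D/Q*)S + (Q*/2)H = √(2DSH) ≈ £2,458.78.
Cost at Q = 190: (12,300/190)×46.9 + (190/2)×5.24 = £3,036.16 + £497.80 = £3,533.96.
Excess = £3,533.96 − £2,458.78 = £1,075.18.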